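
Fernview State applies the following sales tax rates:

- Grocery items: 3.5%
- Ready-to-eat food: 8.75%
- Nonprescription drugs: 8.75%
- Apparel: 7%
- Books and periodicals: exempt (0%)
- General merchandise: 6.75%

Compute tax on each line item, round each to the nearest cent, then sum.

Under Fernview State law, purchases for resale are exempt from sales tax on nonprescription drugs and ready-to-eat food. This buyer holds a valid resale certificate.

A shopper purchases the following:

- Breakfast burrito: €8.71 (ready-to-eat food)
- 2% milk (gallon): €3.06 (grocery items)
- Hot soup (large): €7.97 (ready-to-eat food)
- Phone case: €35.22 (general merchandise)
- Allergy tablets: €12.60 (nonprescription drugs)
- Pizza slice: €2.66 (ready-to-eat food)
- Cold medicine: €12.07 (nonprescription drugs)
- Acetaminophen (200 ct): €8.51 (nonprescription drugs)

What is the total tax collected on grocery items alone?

€0.11

2% milk (gallon) €3.06: grocery items → 3.5% → €0.11
Tax on grocery items = €0.11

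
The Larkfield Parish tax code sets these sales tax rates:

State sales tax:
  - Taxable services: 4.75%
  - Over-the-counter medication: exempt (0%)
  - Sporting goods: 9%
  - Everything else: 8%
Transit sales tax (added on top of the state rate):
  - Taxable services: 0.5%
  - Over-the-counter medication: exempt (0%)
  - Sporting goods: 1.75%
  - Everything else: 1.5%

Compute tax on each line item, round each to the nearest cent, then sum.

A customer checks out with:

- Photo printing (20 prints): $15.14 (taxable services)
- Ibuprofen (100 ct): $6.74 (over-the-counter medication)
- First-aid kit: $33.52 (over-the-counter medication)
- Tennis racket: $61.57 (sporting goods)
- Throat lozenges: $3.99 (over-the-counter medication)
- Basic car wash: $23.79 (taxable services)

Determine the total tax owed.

$8.66

Photo printing (20 prints) $15.14: taxable services → 4.75% + 0.5% transit = 5.25% → $0.79
Ibuprofen (100 ct) $6.74: over-the-counter medication → 0% + 0% transit = 0% → $0.00
First-aid kit $33.52: over-the-counter medication → 0% + 0% transit = 0% → $0.00
Tennis racket $61.57: sporting goods → 9% + 1.75% transit = 10.75% → $6.62
Throat lozenges $3.99: over-the-counter medication → 0% + 0% transit = 0% → $0.00
Basic car wash $23.79: taxable services → 4.75% + 0.5% transit = 5.25% → $1.25
Total tax = $0.79 + $6.62 + $1.25 = $8.66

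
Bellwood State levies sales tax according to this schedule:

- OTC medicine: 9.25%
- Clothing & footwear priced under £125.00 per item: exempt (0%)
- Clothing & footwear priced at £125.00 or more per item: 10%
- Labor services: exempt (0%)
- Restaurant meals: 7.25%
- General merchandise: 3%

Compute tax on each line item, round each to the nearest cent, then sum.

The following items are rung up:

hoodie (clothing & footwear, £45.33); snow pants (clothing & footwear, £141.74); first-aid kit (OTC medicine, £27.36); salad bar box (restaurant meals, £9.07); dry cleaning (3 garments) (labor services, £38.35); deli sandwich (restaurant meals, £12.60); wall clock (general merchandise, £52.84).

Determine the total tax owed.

Hoodie £45.33: clothing & footwear, under £125.00 → 0% → £0.00
Snow pants £141.74: clothing & footwear, £125.00 or more → 10% → £14.17
First-aid kit £27.36: OTC medicine → 9.25% → £2.53
Salad bar box £9.07: restaurant meals → 7.25% → £0.66
Dry cleaning (3 garments) £38.35: labor services → 0% → £0.00
Deli sandwich £12.60: restaurant meals → 7.25% → £0.91
Wall clock £52.84: general merchandise → 3% → £1.59
Total tax = £14.17 + £2.53 + £0.66 + £0.91 + £1.59 = £19.86

£19.86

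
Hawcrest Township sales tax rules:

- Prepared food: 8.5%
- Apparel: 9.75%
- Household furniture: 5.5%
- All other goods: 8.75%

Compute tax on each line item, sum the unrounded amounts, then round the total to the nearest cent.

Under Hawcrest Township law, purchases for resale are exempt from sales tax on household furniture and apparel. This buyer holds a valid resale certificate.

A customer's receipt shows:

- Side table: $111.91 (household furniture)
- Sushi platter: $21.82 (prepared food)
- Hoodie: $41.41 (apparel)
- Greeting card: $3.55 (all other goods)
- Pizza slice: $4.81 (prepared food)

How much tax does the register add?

$2.57

Side table $111.91: household furniture, buyer-exempt → 0% → $0.00
Sushi platter $21.82: prepared food → 8.5% → $1.8547
Hoodie $41.41: apparel, buyer-exempt → 0% → $0.00
Greeting card $3.55: all other goods → 8.75% → $0.310625
Pizza slice $4.81: prepared food → 8.5% → $0.40885
Unrounded tax sum = $2.574175 → $2.57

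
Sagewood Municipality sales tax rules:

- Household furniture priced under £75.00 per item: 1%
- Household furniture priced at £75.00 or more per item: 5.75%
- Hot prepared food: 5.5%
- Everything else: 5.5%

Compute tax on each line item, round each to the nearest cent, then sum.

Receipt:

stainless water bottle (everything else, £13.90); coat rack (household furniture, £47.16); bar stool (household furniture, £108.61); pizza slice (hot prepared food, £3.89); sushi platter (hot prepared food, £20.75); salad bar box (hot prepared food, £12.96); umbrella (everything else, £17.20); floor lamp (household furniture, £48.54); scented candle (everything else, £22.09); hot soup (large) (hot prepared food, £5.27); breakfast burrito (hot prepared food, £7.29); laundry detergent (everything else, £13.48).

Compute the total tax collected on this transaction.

Stainless water bottle £13.90: everything else → 5.5% → £0.76
Coat rack £47.16: household furniture, under £75.00 → 1% → £0.47
Bar stool £108.61: household furniture, £75.00 or more → 5.75% → £6.25
Pizza slice £3.89: hot prepared food → 5.5% → £0.21
Sushi platter £20.75: hot prepared food → 5.5% → £1.14
Salad bar box £12.96: hot prepared food → 5.5% → £0.71
Umbrella £17.20: everything else → 5.5% → £0.95
Floor lamp £48.54: household furniture, under £75.00 → 1% → £0.49
Scented candle £22.09: everything else → 5.5% → £1.21
Hot soup (large) £5.27: hot prepared food → 5.5% → £0.29
Breakfast burrito £7.29: hot prepared food → 5.5% → £0.40
Laundry detergent £13.48: everything else → 5.5% → £0.74
Total tax = £0.76 + £0.47 + £6.25 + £0.21 + £1.14 + £0.71 + £0.95 + £0.49 + £1.21 + £0.29 + £0.40 + £0.74 = £13.62

£13.62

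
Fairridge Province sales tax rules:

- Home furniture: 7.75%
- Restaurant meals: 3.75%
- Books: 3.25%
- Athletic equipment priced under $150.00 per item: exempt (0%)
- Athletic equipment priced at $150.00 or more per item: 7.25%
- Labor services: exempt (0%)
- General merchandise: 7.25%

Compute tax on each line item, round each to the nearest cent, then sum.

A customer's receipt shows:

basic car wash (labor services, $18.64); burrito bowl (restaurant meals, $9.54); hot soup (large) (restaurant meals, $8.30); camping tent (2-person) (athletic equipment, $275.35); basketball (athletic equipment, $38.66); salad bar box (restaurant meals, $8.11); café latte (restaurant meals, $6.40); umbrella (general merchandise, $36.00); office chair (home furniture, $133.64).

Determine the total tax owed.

$34.14

Basic car wash $18.64: labor services → 0% → $0.00
Burrito bowl $9.54: restaurant meals → 3.75% → $0.36
Hot soup (large) $8.30: restaurant meals → 3.75% → $0.31
Camping tent (2-person) $275.35: athletic equipment, $150.00 or more → 7.25% → $19.96
Basketball $38.66: athletic equipment, under $150.00 → 0% → $0.00
Salad bar box $8.11: restaurant meals → 3.75% → $0.30
Café latte $6.40: restaurant meals → 3.75% → $0.24
Umbrella $36.00: general merchandise → 7.25% → $2.61
Office chair $133.64: home furniture → 7.75% → $10.36
Total tax = $0.36 + $0.31 + $19.96 + $0.30 + $0.24 + $2.61 + $10.36 = $34.14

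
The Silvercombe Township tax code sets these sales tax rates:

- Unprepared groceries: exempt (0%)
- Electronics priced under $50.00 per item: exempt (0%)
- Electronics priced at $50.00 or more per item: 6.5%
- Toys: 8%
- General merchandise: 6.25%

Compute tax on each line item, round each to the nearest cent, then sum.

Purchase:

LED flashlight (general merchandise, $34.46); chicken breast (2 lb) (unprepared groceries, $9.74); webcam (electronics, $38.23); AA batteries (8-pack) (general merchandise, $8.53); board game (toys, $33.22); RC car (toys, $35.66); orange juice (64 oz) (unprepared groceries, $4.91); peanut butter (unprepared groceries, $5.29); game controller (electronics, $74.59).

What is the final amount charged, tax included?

LED flashlight $34.46: general merchandise → 6.25% → $2.15
Chicken breast (2 lb) $9.74: unprepared groceries → 0% → $0.00
Webcam $38.23: electronics, under $50.00 → 0% → $0.00
AA batteries (8-pack) $8.53: general merchandise → 6.25% → $0.53
Board game $33.22: toys → 8% → $2.66
RC car $35.66: toys → 8% → $2.85
Orange juice (64 oz) $4.91: unprepared groceries → 0% → $0.00
Peanut butter $5.29: unprepared groceries → 0% → $0.00
Game controller $74.59: electronics, $50.00 or more → 6.5% → $4.85
Subtotal = $244.63; tax = $13.04; total due = $257.67

$257.67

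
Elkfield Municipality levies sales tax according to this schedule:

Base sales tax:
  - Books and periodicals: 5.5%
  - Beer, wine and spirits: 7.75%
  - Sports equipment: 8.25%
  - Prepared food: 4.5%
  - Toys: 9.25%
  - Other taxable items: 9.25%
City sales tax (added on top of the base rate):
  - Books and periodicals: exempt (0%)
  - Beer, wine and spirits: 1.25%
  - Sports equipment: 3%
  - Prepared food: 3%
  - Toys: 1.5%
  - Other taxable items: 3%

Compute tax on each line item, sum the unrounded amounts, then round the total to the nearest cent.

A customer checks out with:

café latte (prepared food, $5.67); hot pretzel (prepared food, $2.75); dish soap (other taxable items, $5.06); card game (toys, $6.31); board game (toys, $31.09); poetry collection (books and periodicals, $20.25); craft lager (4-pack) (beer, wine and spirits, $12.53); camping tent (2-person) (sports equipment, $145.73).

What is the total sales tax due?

Café latte $5.67: prepared food → 4.5% + 3% city = 7.5% → $0.42525
Hot pretzel $2.75: prepared food → 4.5% + 3% city = 7.5% → $0.20625
Dish soap $5.06: other taxable items → 9.25% + 3% city = 12.25% → $0.61985
Card game $6.31: toys → 9.25% + 1.5% city = 10.75% → $0.678325
Board game $31.09: toys → 9.25% + 1.5% city = 10.75% → $3.342175
Poetry collection $20.25: books and periodicals → 5.5% + 0% city = 5.5% → $1.11375
Craft lager (4-pack) $12.53: beer, wine and spirits → 7.75% + 1.25% city = 9% → $1.1277
Camping tent (2-person) $145.73: sports equipment → 8.25% + 3% city = 11.25% → $16.394625
Unrounded tax sum = $23.907925 → $23.91

$23.91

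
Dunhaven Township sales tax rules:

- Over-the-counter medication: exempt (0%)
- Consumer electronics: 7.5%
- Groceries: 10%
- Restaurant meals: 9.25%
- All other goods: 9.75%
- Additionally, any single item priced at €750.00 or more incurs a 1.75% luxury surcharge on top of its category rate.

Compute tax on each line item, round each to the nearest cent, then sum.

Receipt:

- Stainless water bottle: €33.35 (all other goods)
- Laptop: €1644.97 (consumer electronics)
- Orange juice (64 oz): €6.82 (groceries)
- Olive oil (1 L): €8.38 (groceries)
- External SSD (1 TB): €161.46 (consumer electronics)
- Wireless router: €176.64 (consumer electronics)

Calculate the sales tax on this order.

€182.29

Stainless water bottle €33.35: all other goods → 9.75% → €3.25
Laptop €1644.97: consumer electronics → 7.5% + 1.75% surcharge = 9.25% → €152.16
Orange juice (64 oz) €6.82: groceries → 10% → €0.68
Olive oil (1 L) €8.38: groceries → 10% → €0.84
External SSD (1 TB) €161.46: consumer electronics → 7.5% → €12.11
Wireless router €176.64: consumer electronics → 7.5% → €13.25
Total tax = €3.25 + €152.16 + €0.68 + €0.84 + €12.11 + €13.25 = €182.29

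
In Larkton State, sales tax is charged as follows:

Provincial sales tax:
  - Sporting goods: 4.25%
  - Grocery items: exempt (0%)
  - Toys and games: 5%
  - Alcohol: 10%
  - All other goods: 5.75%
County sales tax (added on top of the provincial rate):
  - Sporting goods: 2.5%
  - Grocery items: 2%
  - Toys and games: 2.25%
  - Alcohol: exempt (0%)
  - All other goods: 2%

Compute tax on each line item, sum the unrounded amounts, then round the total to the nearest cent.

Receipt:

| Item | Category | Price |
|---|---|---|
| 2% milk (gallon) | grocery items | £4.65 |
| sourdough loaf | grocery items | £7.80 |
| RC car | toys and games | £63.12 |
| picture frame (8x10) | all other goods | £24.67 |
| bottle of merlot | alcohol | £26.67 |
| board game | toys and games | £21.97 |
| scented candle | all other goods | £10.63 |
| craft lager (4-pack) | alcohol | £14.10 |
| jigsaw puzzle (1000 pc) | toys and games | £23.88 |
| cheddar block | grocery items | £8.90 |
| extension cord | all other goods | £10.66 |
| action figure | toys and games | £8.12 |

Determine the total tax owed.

2% milk (gallon) £4.65: grocery items → 0% + 2% county = 2% → £0.093
Sourdough loaf £7.80: grocery items → 0% + 2% county = 2% → £0.156
RC car £63.12: toys and games → 5% + 2.25% county = 7.25% → £4.5762
Picture frame (8x10) £24.67: all other goods → 5.75% + 2% county = 7.75% → £1.911925
Bottle of merlot £26.67: alcohol → 10% + 0% county = 10% → £2.667
Board game £21.97: toys and games → 5% + 2.25% county = 7.25% → £1.592825
Scented candle £10.63: all other goods → 5.75% + 2% county = 7.75% → £0.823825
Craft lager (4-pack) £14.10: alcohol → 10% + 0% county = 10% → £1.41
Jigsaw puzzle (1000 pc) £23.88: toys and games → 5% + 2.25% county = 7.25% → £1.7313
Cheddar block £8.90: grocery items → 0% + 2% county = 2% → £0.178
Extension cord £10.66: all other goods → 5.75% + 2% county = 7.75% → £0.82615
Action figure £8.12: toys and games → 5% + 2.25% county = 7.25% → £0.5887
Unrounded tax sum = £16.554925 → £16.55

£16.55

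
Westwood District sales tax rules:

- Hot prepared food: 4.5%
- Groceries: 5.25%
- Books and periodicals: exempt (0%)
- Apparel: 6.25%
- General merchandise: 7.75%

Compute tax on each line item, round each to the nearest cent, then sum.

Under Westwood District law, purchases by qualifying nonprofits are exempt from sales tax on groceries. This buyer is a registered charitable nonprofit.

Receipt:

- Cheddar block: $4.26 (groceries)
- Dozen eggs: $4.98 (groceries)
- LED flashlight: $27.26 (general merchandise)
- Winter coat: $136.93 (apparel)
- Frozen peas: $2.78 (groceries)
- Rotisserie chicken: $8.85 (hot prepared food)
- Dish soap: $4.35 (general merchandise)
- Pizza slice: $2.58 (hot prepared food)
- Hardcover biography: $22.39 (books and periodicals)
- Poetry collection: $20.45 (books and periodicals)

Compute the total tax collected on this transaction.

Cheddar block $4.26: groceries, buyer-exempt → 0% → $0.00
Dozen eggs $4.98: groceries, buyer-exempt → 0% → $0.00
LED flashlight $27.26: general merchandise → 7.75% → $2.11
Winter coat $136.93: apparel → 6.25% → $8.56
Frozen peas $2.78: groceries, buyer-exempt → 0% → $0.00
Rotisserie chicken $8.85: hot prepared food → 4.5% → $0.40
Dish soap $4.35: general merchandise → 7.75% → $0.34
Pizza slice $2.58: hot prepared food → 4.5% → $0.12
Hardcover biography $22.39: books and periodicals → 0% → $0.00
Poetry collection $20.45: books and periodicals → 0% → $0.00
Total tax = $2.11 + $8.56 + $0.40 + $0.34 + $0.12 = $11.53

$11.53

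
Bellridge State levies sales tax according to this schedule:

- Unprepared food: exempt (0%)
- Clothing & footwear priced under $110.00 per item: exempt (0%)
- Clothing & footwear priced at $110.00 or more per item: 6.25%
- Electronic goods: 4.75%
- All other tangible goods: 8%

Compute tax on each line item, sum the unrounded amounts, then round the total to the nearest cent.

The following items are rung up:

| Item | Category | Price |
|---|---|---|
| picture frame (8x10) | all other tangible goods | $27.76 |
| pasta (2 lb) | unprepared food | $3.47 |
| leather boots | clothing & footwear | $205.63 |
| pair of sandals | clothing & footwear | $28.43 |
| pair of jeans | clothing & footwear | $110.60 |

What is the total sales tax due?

Picture frame (8x10) $27.76: all other tangible goods → 8% → $2.2208
Pasta (2 lb) $3.47: unprepared food → 0% → $0.00
Leather boots $205.63: clothing & footwear, $110.00 or more → 6.25% → $12.851875
Pair of sandals $28.43: clothing & footwear, under $110.00 → 0% → $0.00
Pair of jeans $110.60: clothing & footwear, $110.00 or more → 6.25% → $6.9125
Unrounded tax sum = $21.985175 → $21.99

$21.99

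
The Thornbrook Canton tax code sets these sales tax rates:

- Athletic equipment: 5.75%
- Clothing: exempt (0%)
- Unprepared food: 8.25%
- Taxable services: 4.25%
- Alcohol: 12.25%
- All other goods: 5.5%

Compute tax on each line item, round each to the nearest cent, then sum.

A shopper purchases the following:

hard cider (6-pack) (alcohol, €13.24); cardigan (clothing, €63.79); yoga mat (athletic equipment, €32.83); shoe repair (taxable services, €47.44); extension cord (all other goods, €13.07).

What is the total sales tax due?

€6.25

Hard cider (6-pack) €13.24: alcohol → 12.25% → €1.62
Cardigan €63.79: clothing → 0% → €0.00
Yoga mat €32.83: athletic equipment → 5.75% → €1.89
Shoe repair €47.44: taxable services → 4.25% → €2.02
Extension cord €13.07: all other goods → 5.5% → €0.72
Total tax = €1.62 + €1.89 + €2.02 + €0.72 = €6.25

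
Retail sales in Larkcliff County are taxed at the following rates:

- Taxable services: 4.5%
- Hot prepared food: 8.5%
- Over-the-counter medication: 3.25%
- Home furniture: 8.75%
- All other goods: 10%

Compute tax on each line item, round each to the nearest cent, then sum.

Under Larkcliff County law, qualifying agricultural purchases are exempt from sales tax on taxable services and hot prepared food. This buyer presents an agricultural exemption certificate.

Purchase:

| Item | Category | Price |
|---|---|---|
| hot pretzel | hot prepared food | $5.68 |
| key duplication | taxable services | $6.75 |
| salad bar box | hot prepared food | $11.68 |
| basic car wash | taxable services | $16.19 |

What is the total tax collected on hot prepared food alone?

Hot pretzel $5.68: hot prepared food, buyer-exempt → 0% → $0.00
Salad bar box $11.68: hot prepared food, buyer-exempt → 0% → $0.00
Tax on hot prepared food = $0.00 + $0.00 = $0.00

$0.00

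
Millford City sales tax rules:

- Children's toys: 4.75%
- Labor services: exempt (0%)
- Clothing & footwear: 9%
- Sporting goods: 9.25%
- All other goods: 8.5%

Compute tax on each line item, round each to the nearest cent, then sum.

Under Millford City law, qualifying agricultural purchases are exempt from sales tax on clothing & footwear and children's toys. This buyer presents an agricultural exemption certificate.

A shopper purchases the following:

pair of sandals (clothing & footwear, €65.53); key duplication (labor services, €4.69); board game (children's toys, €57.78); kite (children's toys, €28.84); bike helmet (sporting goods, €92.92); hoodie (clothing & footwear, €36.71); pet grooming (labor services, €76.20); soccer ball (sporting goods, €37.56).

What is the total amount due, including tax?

Pair of sandals €65.53: clothing & footwear, buyer-exempt → 0% → €0.00
Key duplication €4.69: labor services → 0% → €0.00
Board game €57.78: children's toys, buyer-exempt → 0% → €0.00
Kite €28.84: children's toys, buyer-exempt → 0% → €0.00
Bike helmet €92.92: sporting goods → 9.25% → €8.60
Hoodie €36.71: clothing & footwear, buyer-exempt → 0% → €0.00
Pet grooming €76.20: labor services → 0% → €0.00
Soccer ball €37.56: sporting goods → 9.25% → €3.47
Subtotal = €400.23; tax = €12.07; total due = €412.30

€412.30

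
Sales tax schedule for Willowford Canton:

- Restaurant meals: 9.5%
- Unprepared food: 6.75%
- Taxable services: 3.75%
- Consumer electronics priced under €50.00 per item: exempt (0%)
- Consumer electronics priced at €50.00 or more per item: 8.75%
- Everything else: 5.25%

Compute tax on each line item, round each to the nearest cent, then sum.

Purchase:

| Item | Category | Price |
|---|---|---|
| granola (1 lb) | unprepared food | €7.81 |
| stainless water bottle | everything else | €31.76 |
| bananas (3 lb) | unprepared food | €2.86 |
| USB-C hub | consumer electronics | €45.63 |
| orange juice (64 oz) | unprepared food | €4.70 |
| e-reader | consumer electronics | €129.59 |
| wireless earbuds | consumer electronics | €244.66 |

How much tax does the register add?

Granola (1 lb) €7.81: unprepared food → 6.75% → €0.53
Stainless water bottle €31.76: everything else → 5.25% → €1.67
Bananas (3 lb) €2.86: unprepared food → 6.75% → €0.19
USB-C hub €45.63: consumer electronics, under €50.00 → 0% → €0.00
Orange juice (64 oz) €4.70: unprepared food → 6.75% → €0.32
E-reader €129.59: consumer electronics, €50.00 or more → 8.75% → €11.34
Wireless earbuds €244.66: consumer electronics, €50.00 or more → 8.75% → €21.41
Total tax = €0.53 + €1.67 + €0.19 + €0.32 + €11.34 + €21.41 = €35.46

€35.46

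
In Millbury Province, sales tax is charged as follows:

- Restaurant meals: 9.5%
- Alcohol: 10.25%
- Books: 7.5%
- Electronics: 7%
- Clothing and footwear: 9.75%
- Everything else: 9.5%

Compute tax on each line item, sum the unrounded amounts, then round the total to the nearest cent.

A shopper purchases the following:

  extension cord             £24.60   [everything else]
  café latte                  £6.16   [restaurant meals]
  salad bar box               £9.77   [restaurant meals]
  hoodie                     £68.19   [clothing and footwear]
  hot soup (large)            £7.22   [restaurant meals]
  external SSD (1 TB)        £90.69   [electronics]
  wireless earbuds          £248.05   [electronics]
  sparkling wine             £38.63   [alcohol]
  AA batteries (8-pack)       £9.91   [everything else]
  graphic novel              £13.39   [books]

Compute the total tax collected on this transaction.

£40.80

Extension cord £24.60: everything else → 9.5% → £2.337
Café latte £6.16: restaurant meals → 9.5% → £0.5852
Salad bar box £9.77: restaurant meals → 9.5% → £0.92815
Hoodie £68.19: clothing and footwear → 9.75% → £6.648525
Hot soup (large) £7.22: restaurant meals → 9.5% → £0.6859
External SSD (1 TB) £90.69: electronics → 7% → £6.3483
Wireless earbuds £248.05: electronics → 7% → £17.3635
Sparkling wine £38.63: alcohol → 10.25% → £3.959575
AA batteries (8-pack) £9.91: everything else → 9.5% → £0.94145
Graphic novel £13.39: books → 7.5% → £1.00425
Unrounded tax sum = £40.80185 → £40.80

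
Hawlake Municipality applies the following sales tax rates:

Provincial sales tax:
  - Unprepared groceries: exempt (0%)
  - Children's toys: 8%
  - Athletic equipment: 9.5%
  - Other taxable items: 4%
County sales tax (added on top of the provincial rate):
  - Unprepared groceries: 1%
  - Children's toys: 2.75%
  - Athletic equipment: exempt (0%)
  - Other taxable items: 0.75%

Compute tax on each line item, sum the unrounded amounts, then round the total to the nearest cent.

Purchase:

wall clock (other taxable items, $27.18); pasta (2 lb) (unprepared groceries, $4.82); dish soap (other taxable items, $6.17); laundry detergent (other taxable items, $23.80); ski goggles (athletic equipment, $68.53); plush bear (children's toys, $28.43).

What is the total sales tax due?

Wall clock $27.18: other taxable items → 4% + 0.75% county = 4.75% → $1.29105
Pasta (2 lb) $4.82: unprepared groceries → 0% + 1% county = 1% → $0.0482
Dish soap $6.17: other taxable items → 4% + 0.75% county = 4.75% → $0.293075
Laundry detergent $23.80: other taxable items → 4% + 0.75% county = 4.75% → $1.1305
Ski goggles $68.53: athletic equipment → 9.5% + 0% county = 9.5% → $6.51035
Plush bear $28.43: children's toys → 8% + 2.75% county = 10.75% → $3.056225
Unrounded tax sum = $12.3294 → $12.33

$12.33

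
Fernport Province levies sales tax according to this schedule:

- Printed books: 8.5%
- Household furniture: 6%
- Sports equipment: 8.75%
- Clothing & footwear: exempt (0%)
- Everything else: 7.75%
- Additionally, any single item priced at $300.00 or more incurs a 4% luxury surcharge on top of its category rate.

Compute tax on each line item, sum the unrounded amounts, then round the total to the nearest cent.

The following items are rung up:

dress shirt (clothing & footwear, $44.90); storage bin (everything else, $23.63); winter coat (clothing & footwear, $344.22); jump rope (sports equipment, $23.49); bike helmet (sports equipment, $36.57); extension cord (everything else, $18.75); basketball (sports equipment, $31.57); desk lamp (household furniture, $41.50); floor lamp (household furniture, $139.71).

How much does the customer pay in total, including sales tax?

Dress shirt $44.90: clothing & footwear → 0% → $0.00
Storage bin $23.63: everything else → 7.75% → $1.831325
Winter coat $344.22: clothing & footwear → 0% + 4% surcharge = 4% → $13.7688
Jump rope $23.49: sports equipment → 8.75% → $2.055375
Bike helmet $36.57: sports equipment → 8.75% → $3.199875
Extension cord $18.75: everything else → 7.75% → $1.453125
Basketball $31.57: sports equipment → 8.75% → $2.762375
Desk lamp $41.50: household furniture → 6% → $2.49
Floor lamp $139.71: household furniture → 6% → $8.3826
Subtotal = $704.34; unrounded tax = $35.943475 → $35.94; total due = $740.28

$740.28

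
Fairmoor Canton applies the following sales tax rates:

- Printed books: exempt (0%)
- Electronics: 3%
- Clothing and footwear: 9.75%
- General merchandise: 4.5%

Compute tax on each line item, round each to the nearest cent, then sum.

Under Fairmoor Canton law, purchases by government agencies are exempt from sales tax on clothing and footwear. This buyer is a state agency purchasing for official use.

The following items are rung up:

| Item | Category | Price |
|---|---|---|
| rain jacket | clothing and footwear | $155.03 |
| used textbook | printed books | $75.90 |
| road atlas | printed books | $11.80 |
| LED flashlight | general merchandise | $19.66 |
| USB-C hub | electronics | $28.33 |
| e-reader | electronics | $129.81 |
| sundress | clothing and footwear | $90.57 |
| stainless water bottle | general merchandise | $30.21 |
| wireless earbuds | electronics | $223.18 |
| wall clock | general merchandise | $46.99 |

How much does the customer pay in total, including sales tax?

$827.27

Rain jacket $155.03: clothing and footwear, buyer-exempt → 0% → $0.00
Used textbook $75.90: printed books → 0% → $0.00
Road atlas $11.80: printed books → 0% → $0.00
LED flashlight $19.66: general merchandise → 4.5% → $0.88
USB-C hub $28.33: electronics → 3% → $0.85
E-reader $129.81: electronics → 3% → $3.89
Sundress $90.57: clothing and footwear, buyer-exempt → 0% → $0.00
Stainless water bottle $30.21: general merchandise → 4.5% → $1.36
Wireless earbuds $223.18: electronics → 3% → $6.70
Wall clock $46.99: general merchandise → 4.5% → $2.11
Subtotal = $811.48; tax = $15.79; total due = $827.27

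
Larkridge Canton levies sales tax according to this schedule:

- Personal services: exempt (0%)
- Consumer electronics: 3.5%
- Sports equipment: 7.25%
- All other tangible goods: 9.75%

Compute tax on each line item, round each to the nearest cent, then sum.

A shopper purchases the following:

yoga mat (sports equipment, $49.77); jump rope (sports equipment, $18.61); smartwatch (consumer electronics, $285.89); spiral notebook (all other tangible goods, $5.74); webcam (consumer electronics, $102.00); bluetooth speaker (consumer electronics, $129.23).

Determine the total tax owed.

$23.62

Yoga mat $49.77: sports equipment → 7.25% → $3.61
Jump rope $18.61: sports equipment → 7.25% → $1.35
Smartwatch $285.89: consumer electronics → 3.5% → $10.01
Spiral notebook $5.74: all other tangible goods → 9.75% → $0.56
Webcam $102.00: consumer electronics → 3.5% → $3.57
Bluetooth speaker $129.23: consumer electronics → 3.5% → $4.52
Total tax = $3.61 + $1.35 + $10.01 + $0.56 + $3.57 + $4.52 = $23.62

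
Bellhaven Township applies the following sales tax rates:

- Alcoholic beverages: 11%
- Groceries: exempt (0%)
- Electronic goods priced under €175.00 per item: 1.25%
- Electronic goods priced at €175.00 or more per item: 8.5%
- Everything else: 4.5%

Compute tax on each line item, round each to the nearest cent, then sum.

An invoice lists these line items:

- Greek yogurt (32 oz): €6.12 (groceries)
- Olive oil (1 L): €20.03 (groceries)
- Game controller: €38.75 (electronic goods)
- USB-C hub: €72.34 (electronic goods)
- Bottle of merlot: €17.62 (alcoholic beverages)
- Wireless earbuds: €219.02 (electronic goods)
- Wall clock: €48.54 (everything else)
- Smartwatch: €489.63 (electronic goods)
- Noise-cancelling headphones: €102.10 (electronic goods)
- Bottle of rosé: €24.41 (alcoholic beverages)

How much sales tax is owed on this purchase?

€69.71

Greek yogurt (32 oz) €6.12: groceries → 0% → €0.00
Olive oil (1 L) €20.03: groceries → 0% → €0.00
Game controller €38.75: electronic goods, under €175.00 → 1.25% → €0.48
USB-C hub €72.34: electronic goods, under €175.00 → 1.25% → €0.90
Bottle of merlot €17.62: alcoholic beverages → 11% → €1.94
Wireless earbuds €219.02: electronic goods, €175.00 or more → 8.5% → €18.62
Wall clock €48.54: everything else → 4.5% → €2.18
Smartwatch €489.63: electronic goods, €175.00 or more → 8.5% → €41.62
Noise-cancelling headphones €102.10: electronic goods, under €175.00 → 1.25% → €1.28
Bottle of rosé €24.41: alcoholic beverages → 11% → €2.69
Total tax = €0.48 + €0.90 + €1.94 + €18.62 + €2.18 + €41.62 + €1.28 + €2.69 = €69.71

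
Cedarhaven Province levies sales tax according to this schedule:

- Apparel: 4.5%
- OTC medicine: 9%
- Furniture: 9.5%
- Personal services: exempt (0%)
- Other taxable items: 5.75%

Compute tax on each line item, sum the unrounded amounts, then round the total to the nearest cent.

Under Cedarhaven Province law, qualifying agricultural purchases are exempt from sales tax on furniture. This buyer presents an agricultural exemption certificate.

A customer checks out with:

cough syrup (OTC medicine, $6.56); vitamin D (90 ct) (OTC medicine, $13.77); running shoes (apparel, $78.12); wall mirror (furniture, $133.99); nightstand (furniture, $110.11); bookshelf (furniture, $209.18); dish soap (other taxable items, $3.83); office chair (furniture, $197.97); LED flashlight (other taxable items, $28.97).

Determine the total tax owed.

$7.23

Cough syrup $6.56: OTC medicine → 9% → $0.5904
Vitamin D (90 ct) $13.77: OTC medicine → 9% → $1.2393
Running shoes $78.12: apparel → 4.5% → $3.5154
Wall mirror $133.99: furniture, buyer-exempt → 0% → $0.00
Nightstand $110.11: furniture, buyer-exempt → 0% → $0.00
Bookshelf $209.18: furniture, buyer-exempt → 0% → $0.00
Dish soap $3.83: other taxable items → 5.75% → $0.220225
Office chair $197.97: furniture, buyer-exempt → 0% → $0.00
LED flashlight $28.97: other taxable items → 5.75% → $1.665775
Unrounded tax sum = $7.2311 → $7.23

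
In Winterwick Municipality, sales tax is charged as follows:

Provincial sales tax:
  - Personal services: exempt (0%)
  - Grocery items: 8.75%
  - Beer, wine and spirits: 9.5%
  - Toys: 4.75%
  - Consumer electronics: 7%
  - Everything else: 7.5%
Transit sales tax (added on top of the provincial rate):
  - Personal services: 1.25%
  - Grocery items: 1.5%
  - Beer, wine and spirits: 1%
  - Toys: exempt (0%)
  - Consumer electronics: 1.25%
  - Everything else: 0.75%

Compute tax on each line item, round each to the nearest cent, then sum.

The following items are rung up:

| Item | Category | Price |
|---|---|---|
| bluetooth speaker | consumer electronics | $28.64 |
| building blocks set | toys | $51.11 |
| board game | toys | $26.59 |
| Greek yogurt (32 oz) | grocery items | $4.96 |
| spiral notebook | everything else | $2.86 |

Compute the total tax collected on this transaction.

$6.80

Bluetooth speaker $28.64: consumer electronics → 7% + 1.25% transit = 8.25% → $2.36
Building blocks set $51.11: toys → 4.75% + 0% transit = 4.75% → $2.43
Board game $26.59: toys → 4.75% + 0% transit = 4.75% → $1.26
Greek yogurt (32 oz) $4.96: grocery items → 8.75% + 1.5% transit = 10.25% → $0.51
Spiral notebook $2.86: everything else → 7.5% + 0.75% transit = 8.25% → $0.24
Total tax = $2.36 + $2.43 + $1.26 + $0.51 + $0.24 = $6.80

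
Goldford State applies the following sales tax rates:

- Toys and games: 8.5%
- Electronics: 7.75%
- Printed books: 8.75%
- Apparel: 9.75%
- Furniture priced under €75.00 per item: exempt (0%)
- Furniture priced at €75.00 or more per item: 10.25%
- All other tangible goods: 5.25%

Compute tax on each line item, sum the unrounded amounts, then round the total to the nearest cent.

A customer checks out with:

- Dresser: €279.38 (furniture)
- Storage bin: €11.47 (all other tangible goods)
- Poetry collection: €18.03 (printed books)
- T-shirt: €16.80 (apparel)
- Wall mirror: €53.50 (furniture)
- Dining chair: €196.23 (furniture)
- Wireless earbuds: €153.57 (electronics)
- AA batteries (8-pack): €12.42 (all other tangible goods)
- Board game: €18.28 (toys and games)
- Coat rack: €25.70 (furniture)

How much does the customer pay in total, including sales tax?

Dresser €279.38: furniture, €75.00 or more → 10.25% → €28.63645
Storage bin €11.47: all other tangible goods → 5.25% → €0.602175
Poetry collection €18.03: printed books → 8.75% → €1.577625
T-shirt €16.80: apparel → 9.75% → €1.638
Wall mirror €53.50: furniture, under €75.00 → 0% → €0.00
Dining chair €196.23: furniture, €75.00 or more → 10.25% → €20.113575
Wireless earbuds €153.57: electronics → 7.75% → €11.901675
AA batteries (8-pack) €12.42: all other tangible goods → 5.25% → €0.65205
Board game €18.28: toys and games → 8.5% → €1.5538
Coat rack €25.70: furniture, under €75.00 → 0% → €0.00
Subtotal = €785.38; unrounded tax = €66.67535 → €66.68; total due = €852.06

€852.06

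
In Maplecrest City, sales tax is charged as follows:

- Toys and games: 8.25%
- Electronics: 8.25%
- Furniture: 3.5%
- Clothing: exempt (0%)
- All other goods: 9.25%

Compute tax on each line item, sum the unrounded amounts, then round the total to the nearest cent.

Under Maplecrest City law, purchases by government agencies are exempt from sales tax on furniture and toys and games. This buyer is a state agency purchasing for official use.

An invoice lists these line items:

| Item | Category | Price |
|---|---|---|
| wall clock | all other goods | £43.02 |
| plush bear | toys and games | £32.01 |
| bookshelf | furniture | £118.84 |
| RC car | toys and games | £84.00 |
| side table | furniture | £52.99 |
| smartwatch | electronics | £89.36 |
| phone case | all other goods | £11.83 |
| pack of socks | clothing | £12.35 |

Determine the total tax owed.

Wall clock £43.02: all other goods → 9.25% → £3.97935
Plush bear £32.01: toys and games, buyer-exempt → 0% → £0.00
Bookshelf £118.84: furniture, buyer-exempt → 0% → £0.00
RC car £84.00: toys and games, buyer-exempt → 0% → £0.00
Side table £52.99: furniture, buyer-exempt → 0% → £0.00
Smartwatch £89.36: electronics → 8.25% → £7.3722
Phone case £11.83: all other goods → 9.25% → £1.094275
Pack of socks £12.35: clothing → 0% → £0.00
Unrounded tax sum = £12.445825 → £12.45

£12.45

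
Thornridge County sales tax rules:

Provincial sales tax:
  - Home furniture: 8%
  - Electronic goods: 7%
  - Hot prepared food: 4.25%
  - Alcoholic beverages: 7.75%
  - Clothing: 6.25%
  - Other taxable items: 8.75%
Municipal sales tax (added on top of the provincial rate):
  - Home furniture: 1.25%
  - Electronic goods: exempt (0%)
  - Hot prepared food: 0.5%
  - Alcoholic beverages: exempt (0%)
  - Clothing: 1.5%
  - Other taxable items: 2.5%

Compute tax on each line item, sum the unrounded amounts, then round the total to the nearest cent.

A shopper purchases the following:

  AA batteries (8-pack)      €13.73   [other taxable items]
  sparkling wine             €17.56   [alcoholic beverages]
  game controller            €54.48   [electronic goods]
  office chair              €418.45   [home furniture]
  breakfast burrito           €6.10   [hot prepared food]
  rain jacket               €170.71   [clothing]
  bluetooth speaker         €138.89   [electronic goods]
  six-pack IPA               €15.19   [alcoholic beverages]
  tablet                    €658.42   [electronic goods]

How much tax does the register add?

€115.93

AA batteries (8-pack) €13.73: other taxable items → 8.75% + 2.5% municipal = 11.25% → €1.544625
Sparkling wine €17.56: alcoholic beverages → 7.75% + 0% municipal = 7.75% → €1.3609
Game controller €54.48: electronic goods → 7% + 0% municipal = 7% → €3.8136
Office chair €418.45: home furniture → 8% + 1.25% municipal = 9.25% → €38.706625
Breakfast burrito €6.10: hot prepared food → 4.25% + 0.5% municipal = 4.75% → €0.28975
Rain jacket €170.71: clothing → 6.25% + 1.5% municipal = 7.75% → €13.230025
Bluetooth speaker €138.89: electronic goods → 7% + 0% municipal = 7% → €9.7223
Six-pack IPA €15.19: alcoholic beverages → 7.75% + 0% municipal = 7.75% → €1.177225
Tablet €658.42: electronic goods → 7% + 0% municipal = 7% → €46.0894
Unrounded tax sum = €115.93445 → €115.93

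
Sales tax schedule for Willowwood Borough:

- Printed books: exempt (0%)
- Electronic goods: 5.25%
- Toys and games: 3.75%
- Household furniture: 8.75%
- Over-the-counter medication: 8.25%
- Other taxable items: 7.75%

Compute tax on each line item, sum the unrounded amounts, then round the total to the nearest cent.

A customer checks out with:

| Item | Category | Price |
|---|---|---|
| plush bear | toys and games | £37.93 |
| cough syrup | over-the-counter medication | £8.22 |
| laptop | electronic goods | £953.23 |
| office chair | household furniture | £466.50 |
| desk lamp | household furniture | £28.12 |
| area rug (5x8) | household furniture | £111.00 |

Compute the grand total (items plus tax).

£1710.14

Plush bear £37.93: toys and games → 3.75% → £1.422375
Cough syrup £8.22: over-the-counter medication → 8.25% → £0.67815
Laptop £953.23: electronic goods → 5.25% → £50.044575
Office chair £466.50: household furniture → 8.75% → £40.81875
Desk lamp £28.12: household furniture → 8.75% → £2.4605
Area rug (5x8) £111.00: household furniture → 8.75% → £9.7125
Subtotal = £1605.00; unrounded tax = £105.13685 → £105.14; total due = £1710.14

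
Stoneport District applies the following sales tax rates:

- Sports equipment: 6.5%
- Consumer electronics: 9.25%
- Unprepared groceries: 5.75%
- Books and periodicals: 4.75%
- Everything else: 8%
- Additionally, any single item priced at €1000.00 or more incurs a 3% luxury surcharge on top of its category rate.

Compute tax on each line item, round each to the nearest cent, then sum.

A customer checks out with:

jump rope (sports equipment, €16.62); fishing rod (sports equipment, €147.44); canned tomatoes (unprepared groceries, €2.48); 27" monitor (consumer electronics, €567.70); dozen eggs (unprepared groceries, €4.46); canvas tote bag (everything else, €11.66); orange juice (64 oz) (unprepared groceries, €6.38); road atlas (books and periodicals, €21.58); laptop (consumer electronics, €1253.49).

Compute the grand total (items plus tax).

Jump rope €16.62: sports equipment → 6.5% → €1.08
Fishing rod €147.44: sports equipment → 6.5% → €9.58
Canned tomatoes €2.48: unprepared groceries → 5.75% → €0.14
27" monitor €567.70: consumer electronics → 9.25% → €52.51
Dozen eggs €4.46: unprepared groceries → 5.75% → €0.26
Canvas tote bag €11.66: everything else → 8% → €0.93
Orange juice (64 oz) €6.38: unprepared groceries → 5.75% → €0.37
Road atlas €21.58: books and periodicals → 4.75% → €1.03
Laptop €1253.49: consumer electronics → 9.25% + 3% surcharge = 12.25% → €153.55
Subtotal = €2031.81; tax = €219.45; total due = €2251.26

€2251.26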